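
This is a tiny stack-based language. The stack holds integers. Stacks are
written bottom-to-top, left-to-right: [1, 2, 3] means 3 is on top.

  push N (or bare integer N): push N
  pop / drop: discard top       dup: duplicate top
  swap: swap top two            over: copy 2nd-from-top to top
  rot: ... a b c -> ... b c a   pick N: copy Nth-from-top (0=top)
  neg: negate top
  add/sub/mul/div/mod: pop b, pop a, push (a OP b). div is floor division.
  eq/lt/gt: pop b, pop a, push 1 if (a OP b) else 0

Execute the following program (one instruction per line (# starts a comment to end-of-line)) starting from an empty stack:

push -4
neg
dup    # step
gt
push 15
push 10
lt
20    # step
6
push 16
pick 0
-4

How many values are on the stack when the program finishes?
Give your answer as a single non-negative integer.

After 'push -4': stack = [-4] (depth 1)
After 'neg': stack = [4] (depth 1)
After 'dup': stack = [4, 4] (depth 2)
After 'gt': stack = [0] (depth 1)
After 'push 15': stack = [0, 15] (depth 2)
After 'push 10': stack = [0, 15, 10] (depth 3)
After 'lt': stack = [0, 0] (depth 2)
After 'push 20': stack = [0, 0, 20] (depth 3)
After 'push 6': stack = [0, 0, 20, 6] (depth 4)
After 'push 16': stack = [0, 0, 20, 6, 16] (depth 5)
After 'pick 0': stack = [0, 0, 20, 6, 16, 16] (depth 6)
After 'push -4': stack = [0, 0, 20, 6, 16, 16, -4] (depth 7)

Answer: 7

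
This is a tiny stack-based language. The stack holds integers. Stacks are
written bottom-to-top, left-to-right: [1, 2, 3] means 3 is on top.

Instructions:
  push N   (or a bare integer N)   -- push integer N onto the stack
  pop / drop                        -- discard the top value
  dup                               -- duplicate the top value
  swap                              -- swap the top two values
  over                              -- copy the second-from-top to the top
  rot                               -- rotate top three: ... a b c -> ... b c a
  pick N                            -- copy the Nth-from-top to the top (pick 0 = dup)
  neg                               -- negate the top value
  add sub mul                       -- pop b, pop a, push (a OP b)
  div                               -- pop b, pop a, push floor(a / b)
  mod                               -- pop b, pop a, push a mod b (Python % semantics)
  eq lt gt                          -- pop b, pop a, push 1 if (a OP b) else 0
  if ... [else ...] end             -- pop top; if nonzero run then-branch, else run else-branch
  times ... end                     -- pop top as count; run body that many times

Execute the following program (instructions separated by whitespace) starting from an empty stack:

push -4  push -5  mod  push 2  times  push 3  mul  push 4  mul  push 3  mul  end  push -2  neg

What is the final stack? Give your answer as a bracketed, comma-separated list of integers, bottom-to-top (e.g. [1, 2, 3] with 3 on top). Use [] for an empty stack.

Answer: [-5184, 2]

Derivation:
After 'push -4': [-4]
After 'push -5': [-4, -5]
After 'mod': [-4]
After 'push 2': [-4, 2]
After 'times': [-4]
After 'push 3': [-4, 3]
After 'mul': [-12]
After 'push 4': [-12, 4]
After 'mul': [-48]
After 'push 3': [-48, 3]
After 'mul': [-144]
After 'push 3': [-144, 3]
After 'mul': [-432]
After 'push 4': [-432, 4]
After 'mul': [-1728]
After 'push 3': [-1728, 3]
After 'mul': [-5184]
After 'push -2': [-5184, -2]
After 'neg': [-5184, 2]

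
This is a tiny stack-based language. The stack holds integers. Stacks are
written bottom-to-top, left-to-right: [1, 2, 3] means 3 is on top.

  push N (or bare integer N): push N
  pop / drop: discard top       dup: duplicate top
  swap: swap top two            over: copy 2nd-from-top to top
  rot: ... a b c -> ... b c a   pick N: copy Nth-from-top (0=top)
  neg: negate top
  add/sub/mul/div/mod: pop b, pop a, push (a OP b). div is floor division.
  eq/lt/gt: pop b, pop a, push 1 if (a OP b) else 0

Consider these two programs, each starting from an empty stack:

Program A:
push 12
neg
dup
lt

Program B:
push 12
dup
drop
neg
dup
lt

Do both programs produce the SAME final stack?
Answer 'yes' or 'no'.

Answer: yes

Derivation:
Program A trace:
  After 'push 12': [12]
  After 'neg': [-12]
  After 'dup': [-12, -12]
  After 'lt': [0]
Program A final stack: [0]

Program B trace:
  After 'push 12': [12]
  After 'dup': [12, 12]
  After 'drop': [12]
  After 'neg': [-12]
  After 'dup': [-12, -12]
  After 'lt': [0]
Program B final stack: [0]
Same: yes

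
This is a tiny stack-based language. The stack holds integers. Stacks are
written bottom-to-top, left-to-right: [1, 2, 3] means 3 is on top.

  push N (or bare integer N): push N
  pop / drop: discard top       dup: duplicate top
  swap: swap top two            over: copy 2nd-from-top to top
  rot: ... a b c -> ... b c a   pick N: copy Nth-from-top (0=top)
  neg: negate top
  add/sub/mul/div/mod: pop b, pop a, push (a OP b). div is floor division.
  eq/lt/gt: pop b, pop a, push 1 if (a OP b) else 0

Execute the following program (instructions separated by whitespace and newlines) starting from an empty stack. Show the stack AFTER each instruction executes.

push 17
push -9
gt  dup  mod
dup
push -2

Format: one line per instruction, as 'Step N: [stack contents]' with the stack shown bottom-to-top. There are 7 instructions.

Step 1: [17]
Step 2: [17, -9]
Step 3: [1]
Step 4: [1, 1]
Step 5: [0]
Step 6: [0, 0]
Step 7: [0, 0, -2]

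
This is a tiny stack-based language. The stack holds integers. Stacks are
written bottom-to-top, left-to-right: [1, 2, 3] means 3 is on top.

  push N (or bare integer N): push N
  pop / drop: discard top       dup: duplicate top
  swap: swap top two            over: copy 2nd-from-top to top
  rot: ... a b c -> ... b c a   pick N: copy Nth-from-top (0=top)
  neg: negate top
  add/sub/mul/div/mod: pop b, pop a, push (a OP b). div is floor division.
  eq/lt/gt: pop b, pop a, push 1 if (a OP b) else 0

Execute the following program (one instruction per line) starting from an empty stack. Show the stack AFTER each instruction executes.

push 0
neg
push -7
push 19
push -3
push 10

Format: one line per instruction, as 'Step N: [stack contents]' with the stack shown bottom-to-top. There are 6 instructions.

Step 1: [0]
Step 2: [0]
Step 3: [0, -7]
Step 4: [0, -7, 19]
Step 5: [0, -7, 19, -3]
Step 6: [0, -7, 19, -3, 10]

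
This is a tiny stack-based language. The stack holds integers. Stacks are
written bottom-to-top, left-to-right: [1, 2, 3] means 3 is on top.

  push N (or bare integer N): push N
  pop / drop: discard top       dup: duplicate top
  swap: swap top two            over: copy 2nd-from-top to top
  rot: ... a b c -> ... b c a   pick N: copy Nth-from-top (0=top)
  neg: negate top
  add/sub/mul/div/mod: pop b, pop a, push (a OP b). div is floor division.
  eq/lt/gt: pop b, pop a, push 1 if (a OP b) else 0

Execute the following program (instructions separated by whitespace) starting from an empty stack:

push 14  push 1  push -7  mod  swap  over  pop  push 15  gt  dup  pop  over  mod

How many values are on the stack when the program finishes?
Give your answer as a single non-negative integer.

After 'push 14': stack = [14] (depth 1)
After 'push 1': stack = [14, 1] (depth 2)
After 'push -7': stack = [14, 1, -7] (depth 3)
After 'mod': stack = [14, -6] (depth 2)
After 'swap': stack = [-6, 14] (depth 2)
After 'over': stack = [-6, 14, -6] (depth 3)
After 'pop': stack = [-6, 14] (depth 2)
After 'push 15': stack = [-6, 14, 15] (depth 3)
After 'gt': stack = [-6, 0] (depth 2)
After 'dup': stack = [-6, 0, 0] (depth 3)
After 'pop': stack = [-6, 0] (depth 2)
After 'over': stack = [-6, 0, -6] (depth 3)
After 'mod': stack = [-6, 0] (depth 2)

Answer: 2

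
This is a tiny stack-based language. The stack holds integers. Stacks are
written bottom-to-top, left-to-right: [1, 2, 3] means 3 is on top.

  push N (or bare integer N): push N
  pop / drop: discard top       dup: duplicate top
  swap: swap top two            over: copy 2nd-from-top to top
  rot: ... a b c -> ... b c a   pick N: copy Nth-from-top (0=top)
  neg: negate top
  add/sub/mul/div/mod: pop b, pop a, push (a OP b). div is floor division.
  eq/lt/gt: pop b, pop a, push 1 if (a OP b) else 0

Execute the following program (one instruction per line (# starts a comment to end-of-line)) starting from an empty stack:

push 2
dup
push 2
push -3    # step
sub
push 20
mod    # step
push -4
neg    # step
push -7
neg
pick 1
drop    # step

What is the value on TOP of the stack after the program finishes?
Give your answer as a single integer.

After 'push 2': [2]
After 'dup': [2, 2]
After 'push 2': [2, 2, 2]
After 'push -3': [2, 2, 2, -3]
After 'sub': [2, 2, 5]
After 'push 20': [2, 2, 5, 20]
After 'mod': [2, 2, 5]
After 'push -4': [2, 2, 5, -4]
After 'neg': [2, 2, 5, 4]
After 'push -7': [2, 2, 5, 4, -7]
After 'neg': [2, 2, 5, 4, 7]
After 'pick 1': [2, 2, 5, 4, 7, 4]
After 'drop': [2, 2, 5, 4, 7]

Answer: 7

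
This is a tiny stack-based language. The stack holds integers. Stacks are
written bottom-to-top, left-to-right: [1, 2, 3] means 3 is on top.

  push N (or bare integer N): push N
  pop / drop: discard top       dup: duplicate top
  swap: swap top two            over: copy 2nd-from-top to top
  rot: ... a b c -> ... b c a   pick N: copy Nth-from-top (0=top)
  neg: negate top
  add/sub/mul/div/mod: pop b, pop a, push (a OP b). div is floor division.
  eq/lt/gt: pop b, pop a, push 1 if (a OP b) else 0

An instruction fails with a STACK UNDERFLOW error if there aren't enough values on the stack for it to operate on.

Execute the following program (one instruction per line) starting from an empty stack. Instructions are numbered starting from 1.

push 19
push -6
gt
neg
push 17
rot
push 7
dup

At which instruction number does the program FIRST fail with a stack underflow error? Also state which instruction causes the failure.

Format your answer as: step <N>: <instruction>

Step 1 ('push 19'): stack = [19], depth = 1
Step 2 ('push -6'): stack = [19, -6], depth = 2
Step 3 ('gt'): stack = [1], depth = 1
Step 4 ('neg'): stack = [-1], depth = 1
Step 5 ('push 17'): stack = [-1, 17], depth = 2
Step 6 ('rot'): needs 3 value(s) but depth is 2 — STACK UNDERFLOW

Answer: step 6: rot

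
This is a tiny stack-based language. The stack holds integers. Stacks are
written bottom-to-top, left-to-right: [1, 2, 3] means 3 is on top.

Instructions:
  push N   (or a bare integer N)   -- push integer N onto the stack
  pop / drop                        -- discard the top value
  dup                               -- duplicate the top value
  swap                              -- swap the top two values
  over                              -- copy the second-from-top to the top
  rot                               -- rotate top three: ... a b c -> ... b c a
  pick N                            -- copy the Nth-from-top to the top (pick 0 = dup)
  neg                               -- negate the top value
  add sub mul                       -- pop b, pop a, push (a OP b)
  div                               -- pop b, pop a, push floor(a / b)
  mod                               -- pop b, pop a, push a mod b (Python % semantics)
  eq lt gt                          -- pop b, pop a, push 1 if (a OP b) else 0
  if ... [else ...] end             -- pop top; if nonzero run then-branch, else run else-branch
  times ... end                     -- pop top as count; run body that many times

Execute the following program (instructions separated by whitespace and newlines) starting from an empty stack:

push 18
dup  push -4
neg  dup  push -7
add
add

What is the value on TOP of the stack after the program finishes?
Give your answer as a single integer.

After 'push 18': [18]
After 'dup': [18, 18]
After 'push -4': [18, 18, -4]
After 'neg': [18, 18, 4]
After 'dup': [18, 18, 4, 4]
After 'push -7': [18, 18, 4, 4, -7]
After 'add': [18, 18, 4, -3]
After 'add': [18, 18, 1]

Answer: 1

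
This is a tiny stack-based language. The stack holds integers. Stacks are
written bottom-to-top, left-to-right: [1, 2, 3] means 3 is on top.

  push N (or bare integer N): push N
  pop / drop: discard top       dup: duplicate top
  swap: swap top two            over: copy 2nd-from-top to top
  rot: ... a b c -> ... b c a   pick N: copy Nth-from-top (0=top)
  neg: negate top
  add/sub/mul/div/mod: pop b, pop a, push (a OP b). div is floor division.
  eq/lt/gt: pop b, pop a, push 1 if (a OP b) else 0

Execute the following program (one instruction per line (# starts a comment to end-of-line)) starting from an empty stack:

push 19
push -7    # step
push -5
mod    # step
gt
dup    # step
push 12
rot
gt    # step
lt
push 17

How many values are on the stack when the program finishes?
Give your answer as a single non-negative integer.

After 'push 19': stack = [19] (depth 1)
After 'push -7': stack = [19, -7] (depth 2)
After 'push -5': stack = [19, -7, -5] (depth 3)
After 'mod': stack = [19, -2] (depth 2)
After 'gt': stack = [1] (depth 1)
After 'dup': stack = [1, 1] (depth 2)
After 'push 12': stack = [1, 1, 12] (depth 3)
After 'rot': stack = [1, 12, 1] (depth 3)
After 'gt': stack = [1, 1] (depth 2)
After 'lt': stack = [0] (depth 1)
After 'push 17': stack = [0, 17] (depth 2)

Answer: 2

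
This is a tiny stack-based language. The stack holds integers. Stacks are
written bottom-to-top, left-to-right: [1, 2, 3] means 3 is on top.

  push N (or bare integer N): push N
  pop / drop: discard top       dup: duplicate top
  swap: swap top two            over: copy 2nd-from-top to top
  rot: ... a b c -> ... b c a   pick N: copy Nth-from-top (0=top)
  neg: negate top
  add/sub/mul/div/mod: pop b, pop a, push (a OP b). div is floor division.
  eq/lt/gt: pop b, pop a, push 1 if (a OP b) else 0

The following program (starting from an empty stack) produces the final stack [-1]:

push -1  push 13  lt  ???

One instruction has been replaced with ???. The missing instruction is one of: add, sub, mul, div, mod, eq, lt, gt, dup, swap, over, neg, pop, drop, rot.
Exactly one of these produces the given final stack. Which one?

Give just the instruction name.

Answer: neg

Derivation:
Stack before ???: [1]
Stack after ???:  [-1]
The instruction that transforms [1] -> [-1] is: neg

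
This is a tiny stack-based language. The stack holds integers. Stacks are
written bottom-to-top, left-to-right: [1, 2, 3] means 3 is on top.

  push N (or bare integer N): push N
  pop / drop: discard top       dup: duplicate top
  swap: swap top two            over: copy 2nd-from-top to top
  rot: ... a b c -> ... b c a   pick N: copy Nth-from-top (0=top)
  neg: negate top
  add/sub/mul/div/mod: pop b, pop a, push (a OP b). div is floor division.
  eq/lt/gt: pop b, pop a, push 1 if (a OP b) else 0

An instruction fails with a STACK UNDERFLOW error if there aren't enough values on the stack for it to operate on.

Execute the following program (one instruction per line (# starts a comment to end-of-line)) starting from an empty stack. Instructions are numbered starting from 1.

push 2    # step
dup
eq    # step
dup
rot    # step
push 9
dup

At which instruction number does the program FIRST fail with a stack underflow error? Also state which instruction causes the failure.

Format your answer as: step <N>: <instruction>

Answer: step 5: rot

Derivation:
Step 1 ('push 2'): stack = [2], depth = 1
Step 2 ('dup'): stack = [2, 2], depth = 2
Step 3 ('eq'): stack = [1], depth = 1
Step 4 ('dup'): stack = [1, 1], depth = 2
Step 5 ('rot'): needs 3 value(s) but depth is 2 — STACK UNDERFLOW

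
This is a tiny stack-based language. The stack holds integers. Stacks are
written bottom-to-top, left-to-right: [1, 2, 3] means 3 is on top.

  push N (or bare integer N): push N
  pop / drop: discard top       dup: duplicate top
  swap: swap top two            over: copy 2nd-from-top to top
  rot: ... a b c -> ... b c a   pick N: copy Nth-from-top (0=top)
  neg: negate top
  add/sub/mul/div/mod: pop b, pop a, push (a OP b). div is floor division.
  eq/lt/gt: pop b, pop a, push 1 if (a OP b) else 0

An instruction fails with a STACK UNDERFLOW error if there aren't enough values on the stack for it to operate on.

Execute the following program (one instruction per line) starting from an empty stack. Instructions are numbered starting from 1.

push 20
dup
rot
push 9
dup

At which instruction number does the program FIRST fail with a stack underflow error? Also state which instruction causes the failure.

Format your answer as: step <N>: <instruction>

Answer: step 3: rot

Derivation:
Step 1 ('push 20'): stack = [20], depth = 1
Step 2 ('dup'): stack = [20, 20], depth = 2
Step 3 ('rot'): needs 3 value(s) but depth is 2 — STACK UNDERFLOW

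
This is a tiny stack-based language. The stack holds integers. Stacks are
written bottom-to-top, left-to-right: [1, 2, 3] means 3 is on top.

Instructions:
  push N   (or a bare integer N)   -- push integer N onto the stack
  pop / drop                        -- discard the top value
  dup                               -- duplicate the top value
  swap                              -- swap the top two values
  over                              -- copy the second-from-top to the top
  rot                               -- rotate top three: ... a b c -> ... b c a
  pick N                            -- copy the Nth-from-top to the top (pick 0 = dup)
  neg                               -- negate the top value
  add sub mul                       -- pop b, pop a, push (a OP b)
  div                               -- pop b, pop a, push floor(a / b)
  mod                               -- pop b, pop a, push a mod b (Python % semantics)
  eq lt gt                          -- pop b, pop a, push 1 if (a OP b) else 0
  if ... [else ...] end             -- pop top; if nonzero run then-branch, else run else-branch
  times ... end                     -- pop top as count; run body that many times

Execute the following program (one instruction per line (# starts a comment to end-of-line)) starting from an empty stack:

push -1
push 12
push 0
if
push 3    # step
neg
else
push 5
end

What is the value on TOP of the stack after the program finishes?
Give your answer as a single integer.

After 'push -1': [-1]
After 'push 12': [-1, 12]
After 'push 0': [-1, 12, 0]
After 'if': [-1, 12]
After 'push 5': [-1, 12, 5]

Answer: 5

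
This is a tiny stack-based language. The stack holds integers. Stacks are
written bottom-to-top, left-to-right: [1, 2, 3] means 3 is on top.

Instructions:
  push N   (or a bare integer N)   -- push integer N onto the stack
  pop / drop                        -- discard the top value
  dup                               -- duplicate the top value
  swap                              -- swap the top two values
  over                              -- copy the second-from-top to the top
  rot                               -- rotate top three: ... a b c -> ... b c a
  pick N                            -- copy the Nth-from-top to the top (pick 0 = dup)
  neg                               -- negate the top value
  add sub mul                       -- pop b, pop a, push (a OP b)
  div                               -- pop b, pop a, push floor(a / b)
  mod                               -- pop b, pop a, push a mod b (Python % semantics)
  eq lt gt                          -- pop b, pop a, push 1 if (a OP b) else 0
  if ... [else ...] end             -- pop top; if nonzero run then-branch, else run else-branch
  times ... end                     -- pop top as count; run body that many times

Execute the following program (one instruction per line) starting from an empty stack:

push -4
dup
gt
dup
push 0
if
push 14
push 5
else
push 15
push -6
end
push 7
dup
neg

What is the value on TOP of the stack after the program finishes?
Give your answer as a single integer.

After 'push -4': [-4]
After 'dup': [-4, -4]
After 'gt': [0]
After 'dup': [0, 0]
After 'push 0': [0, 0, 0]
After 'if': [0, 0]
After 'push 15': [0, 0, 15]
After 'push -6': [0, 0, 15, -6]
After 'push 7': [0, 0, 15, -6, 7]
After 'dup': [0, 0, 15, -6, 7, 7]
After 'neg': [0, 0, 15, -6, 7, -7]

Answer: -7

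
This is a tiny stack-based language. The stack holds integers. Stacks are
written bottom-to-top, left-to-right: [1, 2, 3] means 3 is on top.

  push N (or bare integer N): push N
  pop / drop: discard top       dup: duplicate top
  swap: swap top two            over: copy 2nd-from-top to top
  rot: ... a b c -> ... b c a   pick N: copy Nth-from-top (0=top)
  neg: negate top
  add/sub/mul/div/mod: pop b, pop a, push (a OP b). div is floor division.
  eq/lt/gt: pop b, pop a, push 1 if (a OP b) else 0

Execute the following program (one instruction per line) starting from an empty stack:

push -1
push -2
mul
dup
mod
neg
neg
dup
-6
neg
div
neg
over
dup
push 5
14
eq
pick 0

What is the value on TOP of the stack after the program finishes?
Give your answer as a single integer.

Answer: 0

Derivation:
After 'push -1': [-1]
After 'push -2': [-1, -2]
After 'mul': [2]
After 'dup': [2, 2]
After 'mod': [0]
After 'neg': [0]
After 'neg': [0]
After 'dup': [0, 0]
After 'push -6': [0, 0, -6]
After 'neg': [0, 0, 6]
After 'div': [0, 0]
After 'neg': [0, 0]
After 'over': [0, 0, 0]
After 'dup': [0, 0, 0, 0]
After 'push 5': [0, 0, 0, 0, 5]
After 'push 14': [0, 0, 0, 0, 5, 14]
After 'eq': [0, 0, 0, 0, 0]
After 'pick 0': [0, 0, 0, 0, 0, 0]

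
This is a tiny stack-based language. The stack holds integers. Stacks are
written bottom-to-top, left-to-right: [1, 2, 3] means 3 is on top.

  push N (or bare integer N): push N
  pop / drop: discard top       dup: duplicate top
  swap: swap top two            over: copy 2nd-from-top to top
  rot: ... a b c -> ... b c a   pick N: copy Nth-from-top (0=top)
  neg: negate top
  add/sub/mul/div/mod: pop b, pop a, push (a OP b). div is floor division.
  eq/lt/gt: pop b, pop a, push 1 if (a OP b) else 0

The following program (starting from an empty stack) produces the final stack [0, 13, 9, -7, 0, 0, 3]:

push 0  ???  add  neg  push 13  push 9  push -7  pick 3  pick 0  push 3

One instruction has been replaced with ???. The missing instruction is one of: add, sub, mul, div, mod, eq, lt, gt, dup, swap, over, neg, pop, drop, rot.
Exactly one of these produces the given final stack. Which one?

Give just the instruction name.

Answer: dup

Derivation:
Stack before ???: [0]
Stack after ???:  [0, 0]
The instruction that transforms [0] -> [0, 0] is: dup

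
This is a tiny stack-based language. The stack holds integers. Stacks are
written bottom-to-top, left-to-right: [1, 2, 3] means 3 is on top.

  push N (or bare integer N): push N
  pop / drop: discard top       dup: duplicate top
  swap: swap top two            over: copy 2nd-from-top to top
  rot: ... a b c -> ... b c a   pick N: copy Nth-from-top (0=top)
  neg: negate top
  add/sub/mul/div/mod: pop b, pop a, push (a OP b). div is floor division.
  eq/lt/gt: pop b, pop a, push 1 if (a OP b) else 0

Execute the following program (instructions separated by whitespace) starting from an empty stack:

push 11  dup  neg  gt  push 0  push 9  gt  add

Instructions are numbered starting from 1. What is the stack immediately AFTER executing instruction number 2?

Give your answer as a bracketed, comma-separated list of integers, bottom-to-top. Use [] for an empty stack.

Answer: [11, 11]

Derivation:
Step 1 ('push 11'): [11]
Step 2 ('dup'): [11, 11]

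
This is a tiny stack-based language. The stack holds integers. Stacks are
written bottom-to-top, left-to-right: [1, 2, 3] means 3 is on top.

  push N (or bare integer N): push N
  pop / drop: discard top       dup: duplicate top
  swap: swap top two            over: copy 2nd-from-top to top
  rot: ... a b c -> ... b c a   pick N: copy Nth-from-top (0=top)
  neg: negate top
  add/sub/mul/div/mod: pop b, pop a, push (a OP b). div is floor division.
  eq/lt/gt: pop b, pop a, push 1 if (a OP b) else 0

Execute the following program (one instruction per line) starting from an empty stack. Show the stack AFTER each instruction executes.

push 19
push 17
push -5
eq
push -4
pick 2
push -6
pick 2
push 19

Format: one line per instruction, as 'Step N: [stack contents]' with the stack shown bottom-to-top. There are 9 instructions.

Step 1: [19]
Step 2: [19, 17]
Step 3: [19, 17, -5]
Step 4: [19, 0]
Step 5: [19, 0, -4]
Step 6: [19, 0, -4, 19]
Step 7: [19, 0, -4, 19, -6]
Step 8: [19, 0, -4, 19, -6, -4]
Step 9: [19, 0, -4, 19, -6, -4, 19]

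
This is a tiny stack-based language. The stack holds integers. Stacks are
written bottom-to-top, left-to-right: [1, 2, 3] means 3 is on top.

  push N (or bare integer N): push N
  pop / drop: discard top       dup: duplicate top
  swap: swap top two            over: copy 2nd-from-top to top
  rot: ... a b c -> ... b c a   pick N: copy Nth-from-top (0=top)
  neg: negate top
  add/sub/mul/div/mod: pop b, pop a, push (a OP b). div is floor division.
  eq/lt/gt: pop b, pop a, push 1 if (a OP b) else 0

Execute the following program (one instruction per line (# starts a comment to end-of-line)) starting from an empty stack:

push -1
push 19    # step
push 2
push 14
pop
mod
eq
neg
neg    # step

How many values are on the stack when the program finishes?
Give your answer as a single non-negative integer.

After 'push -1': stack = [-1] (depth 1)
After 'push 19': stack = [-1, 19] (depth 2)
After 'push 2': stack = [-1, 19, 2] (depth 3)
After 'push 14': stack = [-1, 19, 2, 14] (depth 4)
After 'pop': stack = [-1, 19, 2] (depth 3)
After 'mod': stack = [-1, 1] (depth 2)
After 'eq': stack = [0] (depth 1)
After 'neg': stack = [0] (depth 1)
After 'neg': stack = [0] (depth 1)

Answer: 1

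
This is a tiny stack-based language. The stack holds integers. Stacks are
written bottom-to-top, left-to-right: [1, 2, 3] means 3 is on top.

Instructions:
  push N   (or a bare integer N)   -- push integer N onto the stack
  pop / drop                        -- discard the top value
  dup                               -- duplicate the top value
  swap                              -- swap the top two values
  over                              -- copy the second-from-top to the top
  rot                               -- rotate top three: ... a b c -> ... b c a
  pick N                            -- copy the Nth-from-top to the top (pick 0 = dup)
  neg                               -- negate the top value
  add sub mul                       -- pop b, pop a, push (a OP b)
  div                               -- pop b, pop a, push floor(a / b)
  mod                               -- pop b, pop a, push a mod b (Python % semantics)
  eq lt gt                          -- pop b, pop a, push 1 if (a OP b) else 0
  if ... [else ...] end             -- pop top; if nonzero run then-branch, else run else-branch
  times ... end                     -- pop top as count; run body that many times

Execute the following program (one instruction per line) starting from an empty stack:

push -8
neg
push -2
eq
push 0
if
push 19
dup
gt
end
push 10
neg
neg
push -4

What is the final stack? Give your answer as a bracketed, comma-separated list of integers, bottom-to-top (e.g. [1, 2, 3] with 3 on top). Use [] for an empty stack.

After 'push -8': [-8]
After 'neg': [8]
After 'push -2': [8, -2]
After 'eq': [0]
After 'push 0': [0, 0]
After 'if': [0]
After 'push 10': [0, 10]
After 'neg': [0, -10]
After 'neg': [0, 10]
After 'push -4': [0, 10, -4]

Answer: [0, 10, -4]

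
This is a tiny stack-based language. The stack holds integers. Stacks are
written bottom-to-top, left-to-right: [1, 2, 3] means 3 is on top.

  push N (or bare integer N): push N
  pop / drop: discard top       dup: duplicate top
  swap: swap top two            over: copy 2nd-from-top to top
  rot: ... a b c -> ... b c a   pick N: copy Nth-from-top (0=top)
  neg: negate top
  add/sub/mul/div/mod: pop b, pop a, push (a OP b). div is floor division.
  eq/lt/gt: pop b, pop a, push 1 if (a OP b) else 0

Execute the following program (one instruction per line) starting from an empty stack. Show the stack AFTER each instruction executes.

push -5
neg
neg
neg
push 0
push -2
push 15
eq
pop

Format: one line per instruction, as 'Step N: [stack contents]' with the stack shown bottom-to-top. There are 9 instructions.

Step 1: [-5]
Step 2: [5]
Step 3: [-5]
Step 4: [5]
Step 5: [5, 0]
Step 6: [5, 0, -2]
Step 7: [5, 0, -2, 15]
Step 8: [5, 0, 0]
Step 9: [5, 0]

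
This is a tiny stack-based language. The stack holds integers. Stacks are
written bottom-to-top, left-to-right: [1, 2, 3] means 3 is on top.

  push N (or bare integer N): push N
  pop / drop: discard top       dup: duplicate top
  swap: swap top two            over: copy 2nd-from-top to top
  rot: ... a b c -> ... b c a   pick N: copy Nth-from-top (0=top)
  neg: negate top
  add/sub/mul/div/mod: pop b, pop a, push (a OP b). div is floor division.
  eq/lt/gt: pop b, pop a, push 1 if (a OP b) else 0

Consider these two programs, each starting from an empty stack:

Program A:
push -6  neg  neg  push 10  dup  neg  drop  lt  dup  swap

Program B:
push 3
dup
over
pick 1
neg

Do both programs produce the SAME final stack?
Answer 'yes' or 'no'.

Answer: no

Derivation:
Program A trace:
  After 'push -6': [-6]
  After 'neg': [6]
  After 'neg': [-6]
  After 'push 10': [-6, 10]
  After 'dup': [-6, 10, 10]
  After 'neg': [-6, 10, -10]
  After 'drop': [-6, 10]
  After 'lt': [1]
  After 'dup': [1, 1]
  After 'swap': [1, 1]
Program A final stack: [1, 1]

Program B trace:
  After 'push 3': [3]
  After 'dup': [3, 3]
  After 'over': [3, 3, 3]
  After 'pick 1': [3, 3, 3, 3]
  After 'neg': [3, 3, 3, -3]
Program B final stack: [3, 3, 3, -3]
Same: no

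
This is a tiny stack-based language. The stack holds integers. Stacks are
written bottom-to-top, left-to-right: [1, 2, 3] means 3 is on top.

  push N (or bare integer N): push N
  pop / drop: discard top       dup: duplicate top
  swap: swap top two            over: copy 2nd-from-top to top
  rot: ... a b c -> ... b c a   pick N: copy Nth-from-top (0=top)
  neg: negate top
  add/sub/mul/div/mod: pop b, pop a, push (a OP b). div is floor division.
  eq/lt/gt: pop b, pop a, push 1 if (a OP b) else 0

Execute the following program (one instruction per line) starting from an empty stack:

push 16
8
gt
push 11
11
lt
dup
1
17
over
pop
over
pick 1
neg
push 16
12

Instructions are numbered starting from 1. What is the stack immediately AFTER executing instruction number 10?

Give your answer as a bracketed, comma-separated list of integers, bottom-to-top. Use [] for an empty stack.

Step 1 ('push 16'): [16]
Step 2 ('8'): [16, 8]
Step 3 ('gt'): [1]
Step 4 ('push 11'): [1, 11]
Step 5 ('11'): [1, 11, 11]
Step 6 ('lt'): [1, 0]
Step 7 ('dup'): [1, 0, 0]
Step 8 ('1'): [1, 0, 0, 1]
Step 9 ('17'): [1, 0, 0, 1, 17]
Step 10 ('over'): [1, 0, 0, 1, 17, 1]

Answer: [1, 0, 0, 1, 17, 1]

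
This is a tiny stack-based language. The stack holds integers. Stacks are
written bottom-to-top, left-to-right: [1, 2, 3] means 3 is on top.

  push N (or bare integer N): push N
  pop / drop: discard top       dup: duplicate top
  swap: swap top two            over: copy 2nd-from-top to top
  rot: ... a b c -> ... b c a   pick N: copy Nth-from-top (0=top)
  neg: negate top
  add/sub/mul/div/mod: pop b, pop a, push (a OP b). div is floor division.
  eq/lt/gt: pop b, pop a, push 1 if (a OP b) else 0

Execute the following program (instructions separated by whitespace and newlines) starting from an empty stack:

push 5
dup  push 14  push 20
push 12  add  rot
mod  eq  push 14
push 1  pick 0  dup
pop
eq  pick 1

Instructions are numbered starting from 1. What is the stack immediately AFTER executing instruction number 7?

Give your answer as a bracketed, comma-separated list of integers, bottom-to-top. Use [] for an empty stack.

Step 1 ('push 5'): [5]
Step 2 ('dup'): [5, 5]
Step 3 ('push 14'): [5, 5, 14]
Step 4 ('push 20'): [5, 5, 14, 20]
Step 5 ('push 12'): [5, 5, 14, 20, 12]
Step 6 ('add'): [5, 5, 14, 32]
Step 7 ('rot'): [5, 14, 32, 5]

Answer: [5, 14, 32, 5]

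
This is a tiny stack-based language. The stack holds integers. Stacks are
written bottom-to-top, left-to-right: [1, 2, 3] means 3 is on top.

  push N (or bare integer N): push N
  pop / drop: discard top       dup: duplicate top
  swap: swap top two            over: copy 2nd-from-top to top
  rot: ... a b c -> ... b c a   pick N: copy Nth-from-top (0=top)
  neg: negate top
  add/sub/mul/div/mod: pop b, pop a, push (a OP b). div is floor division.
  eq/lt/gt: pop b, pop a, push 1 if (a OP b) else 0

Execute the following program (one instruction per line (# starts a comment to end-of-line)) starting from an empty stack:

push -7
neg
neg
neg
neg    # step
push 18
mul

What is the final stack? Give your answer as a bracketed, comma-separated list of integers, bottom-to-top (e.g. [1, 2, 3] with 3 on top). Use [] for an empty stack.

Answer: [-126]

Derivation:
After 'push -7': [-7]
After 'neg': [7]
After 'neg': [-7]
After 'neg': [7]
After 'neg': [-7]
After 'push 18': [-7, 18]
After 'mul': [-126]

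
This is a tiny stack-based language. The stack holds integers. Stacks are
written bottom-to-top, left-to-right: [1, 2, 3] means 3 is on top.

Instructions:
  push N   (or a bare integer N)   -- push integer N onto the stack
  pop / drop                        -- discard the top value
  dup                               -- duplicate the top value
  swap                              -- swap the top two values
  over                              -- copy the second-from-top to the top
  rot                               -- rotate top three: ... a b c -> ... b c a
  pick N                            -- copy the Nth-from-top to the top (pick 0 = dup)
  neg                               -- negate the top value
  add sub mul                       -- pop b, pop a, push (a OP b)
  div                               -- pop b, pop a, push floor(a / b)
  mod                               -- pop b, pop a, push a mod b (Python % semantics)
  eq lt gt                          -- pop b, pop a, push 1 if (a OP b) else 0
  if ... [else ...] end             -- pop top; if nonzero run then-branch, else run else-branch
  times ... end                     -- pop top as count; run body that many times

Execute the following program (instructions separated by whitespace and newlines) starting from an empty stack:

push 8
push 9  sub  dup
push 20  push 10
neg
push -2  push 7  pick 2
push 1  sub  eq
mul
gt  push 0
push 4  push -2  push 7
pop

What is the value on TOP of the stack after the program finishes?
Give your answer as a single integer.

Answer: -2

Derivation:
After 'push 8': [8]
After 'push 9': [8, 9]
After 'sub': [-1]
After 'dup': [-1, -1]
After 'push 20': [-1, -1, 20]
After 'push 10': [-1, -1, 20, 10]
After 'neg': [-1, -1, 20, -10]
After 'push -2': [-1, -1, 20, -10, -2]
After 'push 7': [-1, -1, 20, -10, -2, 7]
After 'pick 2': [-1, -1, 20, -10, -2, 7, -10]
After 'push 1': [-1, -1, 20, -10, -2, 7, -10, 1]
After 'sub': [-1, -1, 20, -10, -2, 7, -11]
After 'eq': [-1, -1, 20, -10, -2, 0]
After 'mul': [-1, -1, 20, -10, 0]
After 'gt': [-1, -1, 20, 0]
After 'push 0': [-1, -1, 20, 0, 0]
After 'push 4': [-1, -1, 20, 0, 0, 4]
After 'push -2': [-1, -1, 20, 0, 0, 4, -2]
After 'push 7': [-1, -1, 20, 0, 0, 4, -2, 7]
After 'pop': [-1, -1, 20, 0, 0, 4, -2]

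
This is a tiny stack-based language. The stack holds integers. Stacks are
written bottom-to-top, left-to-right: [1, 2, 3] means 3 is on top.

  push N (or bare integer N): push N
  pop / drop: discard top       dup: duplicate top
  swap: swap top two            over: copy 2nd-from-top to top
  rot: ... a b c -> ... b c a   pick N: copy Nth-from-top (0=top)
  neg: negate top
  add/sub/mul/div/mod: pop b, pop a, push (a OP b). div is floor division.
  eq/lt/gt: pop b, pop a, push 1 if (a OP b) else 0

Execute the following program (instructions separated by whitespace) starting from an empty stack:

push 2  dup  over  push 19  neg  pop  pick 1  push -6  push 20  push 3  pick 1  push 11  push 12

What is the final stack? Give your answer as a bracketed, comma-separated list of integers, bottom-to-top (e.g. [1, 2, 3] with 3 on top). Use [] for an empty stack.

Answer: [2, 2, 2, 2, -6, 20, 3, 20, 11, 12]

Derivation:
After 'push 2': [2]
After 'dup': [2, 2]
After 'over': [2, 2, 2]
After 'push 19': [2, 2, 2, 19]
After 'neg': [2, 2, 2, -19]
After 'pop': [2, 2, 2]
After 'pick 1': [2, 2, 2, 2]
After 'push -6': [2, 2, 2, 2, -6]
After 'push 20': [2, 2, 2, 2, -6, 20]
After 'push 3': [2, 2, 2, 2, -6, 20, 3]
After 'pick 1': [2, 2, 2, 2, -6, 20, 3, 20]
After 'push 11': [2, 2, 2, 2, -6, 20, 3, 20, 11]
After 'push 12': [2, 2, 2, 2, -6, 20, 3, 20, 11, 12]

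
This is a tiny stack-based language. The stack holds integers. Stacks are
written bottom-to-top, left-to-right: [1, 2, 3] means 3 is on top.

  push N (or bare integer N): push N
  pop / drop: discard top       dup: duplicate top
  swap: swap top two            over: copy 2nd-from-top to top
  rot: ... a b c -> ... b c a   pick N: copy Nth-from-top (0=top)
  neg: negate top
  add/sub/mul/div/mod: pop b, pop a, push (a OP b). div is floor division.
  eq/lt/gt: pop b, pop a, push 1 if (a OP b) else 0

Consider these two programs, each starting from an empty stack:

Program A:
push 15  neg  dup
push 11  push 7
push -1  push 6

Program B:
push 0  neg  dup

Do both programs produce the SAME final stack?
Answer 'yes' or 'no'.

Answer: no

Derivation:
Program A trace:
  After 'push 15': [15]
  After 'neg': [-15]
  After 'dup': [-15, -15]
  After 'push 11': [-15, -15, 11]
  After 'push 7': [-15, -15, 11, 7]
  After 'push -1': [-15, -15, 11, 7, -1]
  After 'push 6': [-15, -15, 11, 7, -1, 6]
Program A final stack: [-15, -15, 11, 7, -1, 6]

Program B trace:
  After 'push 0': [0]
  After 'neg': [0]
  After 'dup': [0, 0]
Program B final stack: [0, 0]
Same: no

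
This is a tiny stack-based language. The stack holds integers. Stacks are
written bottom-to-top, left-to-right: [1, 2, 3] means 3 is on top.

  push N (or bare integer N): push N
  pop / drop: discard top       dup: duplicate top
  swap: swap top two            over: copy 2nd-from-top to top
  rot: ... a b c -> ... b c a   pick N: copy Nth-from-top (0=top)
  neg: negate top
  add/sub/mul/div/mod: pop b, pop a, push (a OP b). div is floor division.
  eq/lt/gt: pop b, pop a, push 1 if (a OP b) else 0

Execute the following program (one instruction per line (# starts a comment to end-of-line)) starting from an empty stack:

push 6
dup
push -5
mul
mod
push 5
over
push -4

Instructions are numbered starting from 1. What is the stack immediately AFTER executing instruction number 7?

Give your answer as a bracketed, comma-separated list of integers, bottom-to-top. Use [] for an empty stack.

Answer: [-24, 5, -24]

Derivation:
Step 1 ('push 6'): [6]
Step 2 ('dup'): [6, 6]
Step 3 ('push -5'): [6, 6, -5]
Step 4 ('mul'): [6, -30]
Step 5 ('mod'): [-24]
Step 6 ('push 5'): [-24, 5]
Step 7 ('over'): [-24, 5, -24]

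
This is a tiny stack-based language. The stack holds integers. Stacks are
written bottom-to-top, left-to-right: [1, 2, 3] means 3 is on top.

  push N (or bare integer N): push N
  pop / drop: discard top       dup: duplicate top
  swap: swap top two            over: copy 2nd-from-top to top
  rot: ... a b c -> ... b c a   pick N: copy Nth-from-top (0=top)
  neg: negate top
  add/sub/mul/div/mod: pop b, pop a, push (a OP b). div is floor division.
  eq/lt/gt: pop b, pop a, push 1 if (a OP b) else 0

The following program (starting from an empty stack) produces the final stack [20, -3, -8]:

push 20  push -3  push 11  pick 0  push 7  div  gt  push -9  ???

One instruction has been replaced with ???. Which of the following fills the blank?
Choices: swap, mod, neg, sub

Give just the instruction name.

Stack before ???: [20, -3, 1, -9]
Stack after ???:  [20, -3, -8]
Checking each choice:
  swap: produces [20, -3, -9, 1]
  mod: MATCH
  neg: produces [20, -3, 1, 9]
  sub: produces [20, -3, 10]


Answer: mod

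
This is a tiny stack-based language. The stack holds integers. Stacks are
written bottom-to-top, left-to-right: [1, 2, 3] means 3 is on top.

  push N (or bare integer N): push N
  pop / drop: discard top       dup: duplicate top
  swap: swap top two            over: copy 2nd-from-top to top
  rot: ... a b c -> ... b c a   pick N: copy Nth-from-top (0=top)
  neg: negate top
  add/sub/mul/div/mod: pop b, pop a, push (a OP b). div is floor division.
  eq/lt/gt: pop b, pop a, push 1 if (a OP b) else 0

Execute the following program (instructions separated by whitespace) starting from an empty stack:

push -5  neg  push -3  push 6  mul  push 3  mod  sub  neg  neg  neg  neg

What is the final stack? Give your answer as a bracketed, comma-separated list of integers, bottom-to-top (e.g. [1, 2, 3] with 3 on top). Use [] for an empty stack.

After 'push -5': [-5]
After 'neg': [5]
After 'push -3': [5, -3]
After 'push 6': [5, -3, 6]
After 'mul': [5, -18]
After 'push 3': [5, -18, 3]
After 'mod': [5, 0]
After 'sub': [5]
After 'neg': [-5]
After 'neg': [5]
After 'neg': [-5]
After 'neg': [5]

Answer: [5]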